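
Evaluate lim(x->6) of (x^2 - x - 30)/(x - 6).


Direct substitution gives 0/0, so we factor the numerator.
Factor: (x^2 - x - 30) = (x - 6)(x + 5)
Cancel the common factor (x - 6):
(x^2 - x - 30)/(x - 6) = (x + 5)
Now substitute x = 6:
= (6) - (-5) = 11

11


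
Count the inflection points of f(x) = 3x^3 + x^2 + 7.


Inflection points occur where f''(x) = 0 and concavity changes.
f(x) = 3x^3 + x^2 + 7
f'(x) = 9x^2 + 2x
f''(x) = 18x + 2
Set f''(x) = 0:
18x + 2 = 0
x = -2 / 18 = -1/9
Since f''(x) is linear (degree 1), it changes sign at this point.
Therefore there is exactly 1 inflection point.

1


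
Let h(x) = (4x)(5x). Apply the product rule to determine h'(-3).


Let u(x) = 4x and v(x) = 5x
u'(x) = 4
v'(x) = 5
Product rule: h'(x) = u'(x)*v(x) + u(x)*v'(x)
= 4 * (5x) + (4x) * 5
At x = -3:
u(-3) = 4 * (-3) + 0 = -12
v(-3) = 5 * (-3) + 0 = -15
h'(-3) = 4 * (-15) + (-12) * 5
= -60 - 60
= -120

-120


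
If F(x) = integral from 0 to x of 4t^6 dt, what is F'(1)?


By the Fundamental Theorem of Calculus (Part 1):
If F(x) = integral from 0 to x of f(t) dt, then F'(x) = f(x)
Here f(t) = 4t^6
So F'(x) = 4x^6
Evaluate at x = 1:
F'(1) = 4 * 1^6
= 4 * 1
= 4

4


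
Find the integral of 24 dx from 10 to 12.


The integral of a constant k over [a, b] equals k * (b - a).
integral from 10 to 12 of 24 dx
= 24 * (12 - 10)
= 24 * 2
= 48

48


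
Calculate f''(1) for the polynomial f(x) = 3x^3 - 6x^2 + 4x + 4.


First derivative:
f'(x) = 9x^2 - 12x + 4
Second derivative:
f''(x) = 18x - 12
Substitute x = 1:
f''(1) = 18 * 1 - 12
= 18 - 12
= 6

6


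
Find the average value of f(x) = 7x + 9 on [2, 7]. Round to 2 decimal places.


Average value = 1/(b-a) * integral from a to b of f(x) dx
First compute the integral of 7x + 9:
F(x) = (7/2)x^2 + 9x
F(7) = 7/2 * 49 + 9 * 7 = 469/2
F(2) = 7/2 * 4 + 9 * 2 = 32
Integral = 469/2 - 32 = 405/2
Average = (405/2) / (7 - 2) = (405/2) / 5
= 81/2 = 40.50

40.50


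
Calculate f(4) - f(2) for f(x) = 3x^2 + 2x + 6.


Net change = f(b) - f(a)
f(x) = 3x^2 + 2x + 6
Compute f(4):
f(4) = 3 * 4^2 + 2 * 4 + 6
= 48 + 8 + 6
= 62
Compute f(2):
f(2) = 3 * 2^2 + 2 * 2 + 6
= 12 + 4 + 6
= 22
Net change = 62 - 22 = 40

40


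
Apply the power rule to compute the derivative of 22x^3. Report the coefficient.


We apply the power rule: d/dx [ax^n] = a*n * x^(n-1)
d/dx [22x^3]
= 22 * 3 * x^(3-1)
= 66x^2
The coefficient is 66

66


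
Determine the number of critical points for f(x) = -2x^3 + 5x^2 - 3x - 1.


Find where f'(x) = 0:
f(x) = -2x^3 + 5x^2 - 3x - 1
f'(x) = -6x^2 + 10x - 3
This is a quadratic in x. Use the discriminant to count real roots.
Discriminant = (10)^2 - 4 * (-6) * (-3)
= 100 - 72
= 28
Since discriminant > 0, f'(x) = 0 has 2 real solutions.
Number of critical points: 2

2


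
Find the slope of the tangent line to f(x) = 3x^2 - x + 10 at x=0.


The slope of the tangent line equals f'(x) at the point.
f(x) = 3x^2 - x + 10
f'(x) = 6x - 1
At x = 0:
f'(0) = 6 * 0 - 1
= 0 - 1
= -1

-1


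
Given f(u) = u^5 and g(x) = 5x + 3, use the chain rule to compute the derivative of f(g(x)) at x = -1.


Using the chain rule: (f(g(x)))' = f'(g(x)) * g'(x)
First, find g(-1):
g(-1) = 5 * (-1) + 3 = -2
Next, f'(u) = 5u^4
And g'(x) = 5
So f'(g(-1)) * g'(-1)
= 5 * (-2)^4 * 5
= 5 * 16 * 5
= 400

400


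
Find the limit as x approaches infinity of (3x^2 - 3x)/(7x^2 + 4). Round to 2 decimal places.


For limits at infinity with equal-degree polynomials,
we compare leading coefficients.
Numerator leading term: 3x^2
Denominator leading term: 7x^2
Divide both by x^2:
lim = (3 - 3/x) / (7 + 4/x^2)
As x -> infinity, the 1/x and 1/x^2 terms vanish:
= 3/7 ≈ 0.43

0.43


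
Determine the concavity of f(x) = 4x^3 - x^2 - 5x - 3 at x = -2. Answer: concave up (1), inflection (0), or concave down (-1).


Concavity is determined by the sign of f''(x).
f(x) = 4x^3 - x^2 - 5x - 3
f'(x) = 12x^2 - 2x - 5
f''(x) = 24x - 2
f''(-2) = 24 * (-2) - 2
= -48 - 2
= -50
Since f''(-2) < 0, the function is concave down (-1)

-1


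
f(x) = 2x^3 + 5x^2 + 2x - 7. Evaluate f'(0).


Differentiate f(x) = 2x^3 + 5x^2 + 2x - 7 term by term:
f'(x) = 6x^2 + 10x + 2
Substitute x = 0:
f'(0) = 6 * 0^2 + 10 * 0 + 2
= 0 + 0 + 2
= 2

2


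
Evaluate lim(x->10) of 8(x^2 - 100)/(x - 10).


Direct substitution gives 0/0, so we factor the numerator.
Factor: 8(x^2 - 100) = 8 * (x - 10)(x + 10)
Cancel the common factor (x - 10):
8(x^2 - 100)/(x - 10) = 8 * (x + 10)
Now substitute x = 10:
= 8 * (10 + 10) = 160

160


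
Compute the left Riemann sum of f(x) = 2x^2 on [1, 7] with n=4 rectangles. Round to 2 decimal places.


Left Riemann sum uses left endpoints of each subinterval.
Interval: [1, 7], n = 4
dx = (7 - 1) / 4 = 3/2
Left endpoints: [1, 5/2, 4, 11/2]
f values: [2, 25/2, 32, 121/2]
Sum = dx * (sum of f values)
= 3/2 * 107
= 321/2 = 160.50

160.50


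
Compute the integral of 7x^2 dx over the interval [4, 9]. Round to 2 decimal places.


Find the antiderivative of 7x^2:
F(x) = 7/3 * x^3
Apply the Fundamental Theorem of Calculus:
F(9) - F(4)
= 7/3 * 9^3 - 7/3 * 4^3
= 7/3 * (729 - 64)
= 7/3 * 665
= 4655/3 ≈ 1551.67

1551.67


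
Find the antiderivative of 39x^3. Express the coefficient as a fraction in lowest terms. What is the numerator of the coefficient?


Apply the power rule for integration:
integral of ax^n dx = a/(n+1) * x^(n+1) + C
integral of 39x^3 dx
= 39/4 * x^4 + C
The coefficient in lowest terms is 39/4, and its numerator is 39

39


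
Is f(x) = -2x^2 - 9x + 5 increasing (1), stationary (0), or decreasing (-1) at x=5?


Compute f'(x) to determine behavior:
f'(x) = -4x - 9
f'(5) = -4 * 5 - 9
= -20 - 9
= -29
Since f'(5) < 0, the function is decreasing (-1)

-1


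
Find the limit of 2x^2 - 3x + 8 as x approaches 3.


Since polynomials are continuous, we use direct substitution.
lim(x->3) of 2x^2 - 3x + 8
= 2 * 3^2 - 3 * 3 + 8
= 18 - 9 + 8
= 17

17


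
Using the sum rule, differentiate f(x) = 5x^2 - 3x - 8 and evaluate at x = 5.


Differentiate term by term using power and sum rules:
f(x) = 5x^2 - 3x - 8
f'(x) = 10x - 3
Substitute x = 5:
f'(5) = 10 * 5 - 3
= 50 - 3
= 47

47


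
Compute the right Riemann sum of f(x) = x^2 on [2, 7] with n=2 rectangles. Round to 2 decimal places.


Right Riemann sum uses right endpoints of each subinterval.
Interval: [2, 7], n = 2
dx = (7 - 2) / 2 = 5/2
Right endpoints: [9/2, 7]
f values: [81/4, 49]
Sum = dx * (sum of f values)
= 5/2 * 277/4
= 1385/8 ≈ 173.13

173.13


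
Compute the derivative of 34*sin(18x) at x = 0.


Apply the chain rule to differentiate 34*sin(18x):
d/dx [34*sin(18x)]
= 34 * cos(18x) * d/dx(18x)
= 34 * 18 * cos(18x)
= 612 * cos(18x)
Evaluate at x = 0:
= 612 * cos(0)
= 612 * 1
= 612

612


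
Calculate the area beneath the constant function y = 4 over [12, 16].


The area under a constant function y = 4 is a rectangle.
Width = 16 - 12 = 4
Height = 4
Area = width * height
= 4 * 4
= 16

16


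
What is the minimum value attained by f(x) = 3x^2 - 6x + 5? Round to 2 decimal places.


For a quadratic f(x) = ax^2 + bx + c with a > 0, the minimum is at the vertex.
Vertex x-coordinate: x = -b/(2a)
x = -(-6) / (2 * 3)
x = 6/6 = 1
Substitute back to find the minimum value:
f(1) = 3 * 1^2 - 6 * 1 + 5
= 3 - 6 + 5
= 2 = 2.00

2.00


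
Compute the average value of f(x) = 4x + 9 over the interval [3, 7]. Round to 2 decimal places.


Average value = 1/(b-a) * integral from a to b of f(x) dx
First compute the integral of 4x + 9:
F(x) = 2x^2 + 9x
F(7) = 2 * 49 + 9 * 7 = 161
F(3) = 2 * 9 + 9 * 3 = 45
Integral = 161 - 45 = 116
Average = 116 / (7 - 3) = 116 / 4
= 29 = 29.00

29.00


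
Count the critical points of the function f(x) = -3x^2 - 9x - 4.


Find where f'(x) = 0:
f'(x) = -6x - 9
Set f'(x) = 0:
-6x - 9 = 0
x = 9 / (-6) = -3/2
This is a linear equation in x, so there is exactly one solution.
Number of critical points: 1

1


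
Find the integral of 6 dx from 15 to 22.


The integral of a constant k over [a, b] equals k * (b - a).
integral from 15 to 22 of 6 dx
= 6 * (22 - 15)
= 6 * 7
= 42

42


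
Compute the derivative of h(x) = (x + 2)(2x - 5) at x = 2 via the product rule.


Let u(x) = x + 2 and v(x) = 2x - 5
u'(x) = 1
v'(x) = 2
Product rule: h'(x) = u'(x)*v(x) + u(x)*v'(x)
= 1 * (2x - 5) + (x + 2) * 2
At x = 2:
u(2) = 1 * 2 + 2 = 4
v(2) = 2 * 2 - 5 = -1
h'(2) = 1 * (-1) + 4 * 2
= -1 + 8
= 7

7


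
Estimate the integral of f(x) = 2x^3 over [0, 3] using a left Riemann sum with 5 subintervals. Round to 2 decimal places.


Left Riemann sum uses left endpoints of each subinterval.
Interval: [0, 3], n = 5
dx = (3 - 0) / 5 = 3/5
Left endpoints: [0, 3/5, 6/5, 9/5, 12/5]
f values: [0, 54/125, 432/125, 1458/125, 3456/125]
Sum = dx * (sum of f values)
= 3/5 * 216/5
= 648/25 = 25.92

25.92


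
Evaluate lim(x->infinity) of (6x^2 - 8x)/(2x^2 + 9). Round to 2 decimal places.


For limits at infinity with equal-degree polynomials,
we compare leading coefficients.
Numerator leading term: 6x^2
Denominator leading term: 2x^2
Divide both by x^2:
lim = (6 - 8/x) / (2 + 9/x^2)
As x -> infinity, the 1/x and 1/x^2 terms vanish:
= 6/2 = 3 = 3.00

3.00


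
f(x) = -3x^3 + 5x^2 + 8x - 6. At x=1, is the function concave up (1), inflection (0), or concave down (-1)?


Concavity is determined by the sign of f''(x).
f(x) = -3x^3 + 5x^2 + 8x - 6
f'(x) = -9x^2 + 10x + 8
f''(x) = -18x + 10
f''(1) = -18 * 1 + 10
= -18 + 10
= -8
Since f''(1) < 0, the function is concave down (-1)

-1


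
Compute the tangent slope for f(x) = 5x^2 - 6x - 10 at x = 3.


The slope of the tangent line equals f'(x) at the point.
f(x) = 5x^2 - 6x - 10
f'(x) = 10x - 6
At x = 3:
f'(3) = 10 * 3 - 6
= 30 - 6
= 24

24


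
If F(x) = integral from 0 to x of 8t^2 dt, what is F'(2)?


By the Fundamental Theorem of Calculus (Part 1):
If F(x) = integral from 0 to x of f(t) dt, then F'(x) = f(x)
Here f(t) = 8t^2
So F'(x) = 8x^2
Evaluate at x = 2:
F'(2) = 8 * 2^2
= 8 * 4
= 32

32


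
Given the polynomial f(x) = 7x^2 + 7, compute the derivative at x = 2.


Differentiate term by term using power and sum rules:
f(x) = 7x^2 + 7
f'(x) = 14x
Substitute x = 2:
f'(2) = 14 * 2 + 0
= 28 + 0
= 28

28


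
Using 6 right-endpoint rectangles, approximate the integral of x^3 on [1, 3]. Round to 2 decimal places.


Right Riemann sum uses right endpoints of each subinterval.
Interval: [1, 3], n = 6
dx = (3 - 1) / 6 = 1/3
Right endpoints: [4/3, 5/3, 2, 7/3, 8/3, 3]
f values: [64/27, 125/27, 8, 343/27, 512/27, 27]
Sum = dx * (sum of f values)
= 1/3 * 221/3
= 221/9 ≈ 24.56

24.56


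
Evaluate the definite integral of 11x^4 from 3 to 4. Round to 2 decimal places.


Find the antiderivative of 11x^4:
F(x) = 11/5 * x^5
Apply the Fundamental Theorem of Calculus:
F(4) - F(3)
= 11/5 * 4^5 - 11/5 * 3^5
= 11/5 * (1024 - 243)
= 11/5 * 781
= 8591/5 = 1718.20

1718.20


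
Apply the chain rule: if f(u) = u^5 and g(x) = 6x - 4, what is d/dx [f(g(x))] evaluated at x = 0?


Using the chain rule: (f(g(x)))' = f'(g(x)) * g'(x)
First, find g(0):
g(0) = 6 * 0 - 4 = -4
Next, f'(u) = 5u^4
And g'(x) = 6
So f'(g(0)) * g'(0)
= 5 * (-4)^4 * 6
= 5 * 256 * 6
= 7680

7680


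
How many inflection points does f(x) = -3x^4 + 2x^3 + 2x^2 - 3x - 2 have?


Inflection points occur where f''(x) = 0 and concavity changes.
f(x) = -3x^4 + 2x^3 + 2x^2 - 3x - 2
f'(x) = -12x^3 + 6x^2 + 4x - 3
f''(x) = -36x^2 + 12x + 4
This is a quadratic in x. Use the discriminant to count real roots.
Discriminant = (12)^2 - 4 * (-36) * 4
= 144 - (-576)
= 720
Since discriminant > 0, f''(x) = 0 has 2 distinct real solutions.
A quadratic with two distinct real roots changes sign at each root, so concavity changes at both.
Number of inflection points: 2

2


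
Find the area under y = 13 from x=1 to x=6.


The area under a constant function y = 13 is a rectangle.
Width = 6 - 1 = 5
Height = 13
Area = width * height
= 5 * 13
= 65

65


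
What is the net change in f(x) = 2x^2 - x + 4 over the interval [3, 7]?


Net change = f(b) - f(a)
f(x) = 2x^2 - x + 4
Compute f(7):
f(7) = 2 * 7^2 - 1 * 7 + 4
= 98 - 7 + 4
= 95
Compute f(3):
f(3) = 2 * 3^2 - 1 * 3 + 4
= 18 - 3 + 4
= 19
Net change = 95 - 19 = 76

76


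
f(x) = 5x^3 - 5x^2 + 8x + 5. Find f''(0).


First derivative:
f'(x) = 15x^2 - 10x + 8
Second derivative:
f''(x) = 30x - 10
Substitute x = 0:
f''(0) = 30 * 0 - 10
= 0 - 10
= -10

-10


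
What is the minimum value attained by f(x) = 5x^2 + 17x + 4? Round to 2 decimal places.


For a quadratic f(x) = ax^2 + bx + c with a > 0, the minimum is at the vertex.
Vertex x-coordinate: x = -b/(2a)
x = -(17) / (2 * 5)
x = -17/10
Substitute back to find the minimum value:
f(-17/10) = 5 * (-17/10)^2 + 17 * (-17/10) + 4
= 289/20 - 289/10 + 4
= -209/20 = -10.45

-10.45


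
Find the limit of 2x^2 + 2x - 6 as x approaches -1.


Since polynomials are continuous, we use direct substitution.
lim(x->-1) of 2x^2 + 2x - 6
= 2 * (-1)^2 + 2 * (-1) - 6
= 2 - 2 - 6
= -6

-6


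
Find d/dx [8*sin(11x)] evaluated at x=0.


Apply the chain rule to differentiate 8*sin(11x):
d/dx [8*sin(11x)]
= 8 * cos(11x) * d/dx(11x)
= 8 * 11 * cos(11x)
= 88 * cos(11x)
Evaluate at x = 0:
= 88 * cos(0)
= 88 * 1
= 88

88


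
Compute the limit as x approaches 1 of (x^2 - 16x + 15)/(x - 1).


Direct substitution gives 0/0, so we factor the numerator.
Factor: (x^2 - 16x + 15) = (x - 1)(x - 15)
Cancel the common factor (x - 1):
(x^2 - 16x + 15)/(x - 1) = (x - 15)
Now substitute x = 1:
= (1) - (15) = -14

-14


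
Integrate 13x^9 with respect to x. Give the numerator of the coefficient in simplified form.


Apply the power rule for integration:
integral of ax^n dx = a/(n+1) * x^(n+1) + C
integral of 13x^9 dx
= 13/10 * x^10 + C
The coefficient in lowest terms is 13/10, and its numerator is 13

13


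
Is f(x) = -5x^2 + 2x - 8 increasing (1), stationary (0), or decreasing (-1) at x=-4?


Compute f'(x) to determine behavior:
f'(x) = -10x + 2
f'(-4) = -10 * (-4) + 2
= 40 + 2
= 42
Since f'(-4) > 0, the function is increasing (1)

1


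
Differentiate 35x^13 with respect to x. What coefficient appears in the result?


We apply the power rule: d/dx [ax^n] = a*n * x^(n-1)
d/dx [35x^13]
= 35 * 13 * x^(13-1)
= 455x^12
The coefficient is 455

455


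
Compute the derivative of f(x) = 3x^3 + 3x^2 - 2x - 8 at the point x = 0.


Differentiate f(x) = 3x^3 + 3x^2 - 2x - 8 term by term:
f'(x) = 9x^2 + 6x - 2
Substitute x = 0:
f'(0) = 9 * 0^2 + 6 * 0 - 2
= 0 + 0 - 2
= -2

-2


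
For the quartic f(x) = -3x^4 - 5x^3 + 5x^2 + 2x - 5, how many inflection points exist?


Inflection points occur where f''(x) = 0 and concavity changes.
f(x) = -3x^4 - 5x^3 + 5x^2 + 2x - 5
f'(x) = -12x^3 - 15x^2 + 10x + 2
f''(x) = -36x^2 - 30x + 10
This is a quadratic in x. Use the discriminant to count real roots.
Discriminant = (-30)^2 - 4 * (-36) * 10
= 900 - (-1440)
= 2340
Since discriminant > 0, f''(x) = 0 has 2 distinct real solutions.
A quadratic with two distinct real roots changes sign at each root, so concavity changes at both.
Number of inflection points: 2

2


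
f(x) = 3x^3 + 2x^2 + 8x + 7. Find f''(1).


First derivative:
f'(x) = 9x^2 + 4x + 8
Second derivative:
f''(x) = 18x + 4
Substitute x = 1:
f''(1) = 18 * 1 + 4
= 18 + 4
= 22

22


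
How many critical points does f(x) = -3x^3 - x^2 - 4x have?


Find where f'(x) = 0:
f(x) = -3x^3 - x^2 - 4x
f'(x) = -9x^2 - 2x - 4
This is a quadratic in x. Use the discriminant to count real roots.
Discriminant = (-2)^2 - 4 * (-9) * (-4)
= 4 - 144
= -140
Since discriminant < 0, f'(x) = 0 has no real solutions.
Number of critical points: 0

0


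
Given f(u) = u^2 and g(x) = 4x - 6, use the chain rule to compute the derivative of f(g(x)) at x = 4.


Using the chain rule: (f(g(x)))' = f'(g(x)) * g'(x)
First, find g(4):
g(4) = 4 * 4 - 6 = 10
Next, f'(u) = 2u
And g'(x) = 4
So f'(g(4)) * g'(4)
= 2 * 10 * 4
= 80

80


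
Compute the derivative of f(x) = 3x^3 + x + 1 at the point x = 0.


Differentiate f(x) = 3x^3 + x + 1 term by term:
f'(x) = 9x^2 + 1
Substitute x = 0:
f'(0) = 9 * 0^2 + 0 * 0 + 1
= 0 + 0 + 1
= 1

1


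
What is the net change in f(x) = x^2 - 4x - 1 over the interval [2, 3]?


Net change = f(b) - f(a)
f(x) = x^2 - 4x - 1
Compute f(3):
f(3) = 1 * 3^2 - 4 * 3 - 1
= 9 - 12 - 1
= -4
Compute f(2):
f(2) = 1 * 2^2 - 4 * 2 - 1
= 4 - 8 - 1
= -5
Net change = -4 - (-5) = 1

1


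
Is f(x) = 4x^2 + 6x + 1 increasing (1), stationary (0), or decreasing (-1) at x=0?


Compute f'(x) to determine behavior:
f'(x) = 8x + 6
f'(0) = 8 * 0 + 6
= 0 + 6
= 6
Since f'(0) > 0, the function is increasing (1)

1


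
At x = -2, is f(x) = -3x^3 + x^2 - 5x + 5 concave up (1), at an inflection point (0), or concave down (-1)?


Concavity is determined by the sign of f''(x).
f(x) = -3x^3 + x^2 - 5x + 5
f'(x) = -9x^2 + 2x - 5
f''(x) = -18x + 2
f''(-2) = -18 * (-2) + 2
= 36 + 2
= 38
Since f''(-2) > 0, the function is concave up (1)

1


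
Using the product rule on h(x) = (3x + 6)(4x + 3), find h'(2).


Let u(x) = 3x + 6 and v(x) = 4x + 3
u'(x) = 3
v'(x) = 4
Product rule: h'(x) = u'(x)*v(x) + u(x)*v'(x)
= 3 * (4x + 3) + (3x + 6) * 4
At x = 2:
u(2) = 3 * 2 + 6 = 12
v(2) = 4 * 2 + 3 = 11
h'(2) = 3 * 11 + 12 * 4
= 33 + 48
= 81

81


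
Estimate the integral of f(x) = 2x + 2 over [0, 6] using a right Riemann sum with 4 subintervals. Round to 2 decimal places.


Right Riemann sum uses right endpoints of each subinterval.
Interval: [0, 6], n = 4
dx = (6 - 0) / 4 = 3/2
Right endpoints: [3/2, 3, 9/2, 6]
f values: [5, 8, 11, 14]
Sum = dx * (sum of f values)
= 3/2 * 38
= 57 = 57.00

57.00


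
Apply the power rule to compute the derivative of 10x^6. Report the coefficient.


We apply the power rule: d/dx [ax^n] = a*n * x^(n-1)
d/dx [10x^6]
= 10 * 6 * x^(6-1)
= 60x^5
The coefficient is 60

60


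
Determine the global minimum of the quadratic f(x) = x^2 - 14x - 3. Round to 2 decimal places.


For a quadratic f(x) = ax^2 + bx + c with a > 0, the minimum is at the vertex.
Vertex x-coordinate: x = -b/(2a)
x = -(-14) / (2 * 1)
x = 14/2 = 7
Substitute back to find the minimum value:
f(7) = 1 * 7^2 - 14 * 7 - 3
= 49 - 98 - 3
= -52 = -52.00

-52.00


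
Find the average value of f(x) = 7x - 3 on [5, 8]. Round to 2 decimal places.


Average value = 1/(b-a) * integral from a to b of f(x) dx
First compute the integral of 7x - 3:
F(x) = (7/2)x^2 - 3x
F(8) = 7/2 * 64 - 3 * 8 = 200
F(5) = 7/2 * 25 - 3 * 5 = 145/2
Integral = 200 - 145/2 = 255/2
Average = (255/2) / (8 - 5) = (255/2) / 3
= 85/2 = 42.50

42.50


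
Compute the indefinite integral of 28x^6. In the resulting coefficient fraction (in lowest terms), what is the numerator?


Apply the power rule for integration:
integral of ax^n dx = a/(n+1) * x^(n+1) + C
integral of 28x^6 dx
= 28/7 * x^7 + C
= 4 * x^7 + C
The coefficient in lowest terms is 4 = 4/1, so its numerator is 4

4


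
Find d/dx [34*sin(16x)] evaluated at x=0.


Apply the chain rule to differentiate 34*sin(16x):
d/dx [34*sin(16x)]
= 34 * cos(16x) * d/dx(16x)
= 34 * 16 * cos(16x)
= 544 * cos(16x)
Evaluate at x = 0:
= 544 * cos(0)
= 544 * 1
= 544

544


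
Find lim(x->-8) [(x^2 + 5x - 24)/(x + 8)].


Direct substitution gives 0/0, so we factor the numerator.
Factor: (x^2 + 5x - 24) = (x + 8)(x - 3)
Cancel the common factor (x + 8):
(x^2 + 5x - 24)/(x + 8) = (x - 3)
Now substitute x = -8:
= (-8) - (3) = -11

-11


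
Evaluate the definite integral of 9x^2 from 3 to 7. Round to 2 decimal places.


Find the antiderivative of 9x^2:
F(x) = 9/3 * x^3
Apply the Fundamental Theorem of Calculus:
F(7) - F(3)
= 9/3 * 7^3 - 9/3 * 3^3
= 9/3 * (343 - 27)
= 9/3 * 316
= 948 = 948.00

948.00


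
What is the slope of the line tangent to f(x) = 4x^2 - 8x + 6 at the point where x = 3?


The slope of the tangent line equals f'(x) at the point.
f(x) = 4x^2 - 8x + 6
f'(x) = 8x - 8
At x = 3:
f'(3) = 8 * 3 - 8
= 24 - 8
= 16

16


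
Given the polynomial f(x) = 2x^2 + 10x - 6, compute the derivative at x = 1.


Differentiate term by term using power and sum rules:
f(x) = 2x^2 + 10x - 6
f'(x) = 4x + 10
Substitute x = 1:
f'(1) = 4 * 1 + 10
= 4 + 10
= 14

14


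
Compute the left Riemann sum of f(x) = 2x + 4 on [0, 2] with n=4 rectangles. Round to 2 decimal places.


Left Riemann sum uses left endpoints of each subinterval.
Interval: [0, 2], n = 4
dx = (2 - 0) / 4 = 1/2
Left endpoints: [0, 1/2, 1, 3/2]
f values: [4, 5, 6, 7]
Sum = dx * (sum of f values)
= 1/2 * 22
= 11 = 11.00

11.00


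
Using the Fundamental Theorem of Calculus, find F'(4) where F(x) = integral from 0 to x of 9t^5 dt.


By the Fundamental Theorem of Calculus (Part 1):
If F(x) = integral from 0 to x of f(t) dt, then F'(x) = f(x)
Here f(t) = 9t^5
So F'(x) = 9x^5
Evaluate at x = 4:
F'(4) = 9 * 4^5
= 9 * 1024
= 9216

9216


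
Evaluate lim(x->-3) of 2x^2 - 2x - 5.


Since polynomials are continuous, we use direct substitution.
lim(x->-3) of 2x^2 - 2x - 5
= 2 * (-3)^2 - 2 * (-3) - 5
= 18 + 6 - 5
= 19

19


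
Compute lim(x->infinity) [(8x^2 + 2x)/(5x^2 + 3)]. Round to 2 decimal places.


For limits at infinity with equal-degree polynomials,
we compare leading coefficients.
Numerator leading term: 8x^2
Denominator leading term: 5x^2
Divide both by x^2:
lim = (8 + 2/x) / (5 + 3/x^2)
As x -> infinity, the 1/x and 1/x^2 terms vanish:
= 8/5 = 1.60

1.60


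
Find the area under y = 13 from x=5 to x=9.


The area under a constant function y = 13 is a rectangle.
Width = 9 - 5 = 4
Height = 13
Area = width * height
= 4 * 13
= 52

52


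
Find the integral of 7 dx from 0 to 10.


The integral of a constant k over [a, b] equals k * (b - a).
integral from 0 to 10 of 7 dx
= 7 * (10 - 0)
= 7 * 10
= 70

70


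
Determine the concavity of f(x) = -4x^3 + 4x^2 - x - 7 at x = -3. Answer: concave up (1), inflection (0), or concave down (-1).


Concavity is determined by the sign of f''(x).
f(x) = -4x^3 + 4x^2 - x - 7
f'(x) = -12x^2 + 8x - 1
f''(x) = -24x + 8
f''(-3) = -24 * (-3) + 8
= 72 + 8
= 80
Since f''(-3) > 0, the function is concave up (1)

1


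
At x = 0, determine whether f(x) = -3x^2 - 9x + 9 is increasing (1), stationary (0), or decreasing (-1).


Compute f'(x) to determine behavior:
f'(x) = -6x - 9
f'(0) = -6 * 0 - 9
= 0 - 9
= -9
Since f'(0) < 0, the function is decreasing (-1)

-1


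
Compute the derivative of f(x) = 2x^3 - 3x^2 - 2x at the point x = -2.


Differentiate f(x) = 2x^3 - 3x^2 - 2x term by term:
f'(x) = 6x^2 - 6x - 2
Substitute x = -2:
f'(-2) = 6 * (-2)^2 - 6 * (-2) - 2
= 24 + 12 - 2
= 34

34


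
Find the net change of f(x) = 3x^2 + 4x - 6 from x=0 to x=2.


Net change = f(b) - f(a)
f(x) = 3x^2 + 4x - 6
Compute f(2):
f(2) = 3 * 2^2 + 4 * 2 - 6
= 12 + 8 - 6
= 14
Compute f(0):
f(0) = 3 * 0^2 + 4 * 0 - 6
= 0 + 0 - 6
= -6
Net change = 14 - (-6) = 20

20


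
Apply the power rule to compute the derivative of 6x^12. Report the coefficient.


We apply the power rule: d/dx [ax^n] = a*n * x^(n-1)
d/dx [6x^12]
= 6 * 12 * x^(12-1)
= 72x^11
The coefficient is 72

72


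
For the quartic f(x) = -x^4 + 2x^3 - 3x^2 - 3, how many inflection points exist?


Inflection points occur where f''(x) = 0 and concavity changes.
f(x) = -x^4 + 2x^3 - 3x^2 - 3
f'(x) = -4x^3 + 6x^2 - 6x
f''(x) = -12x^2 + 12x - 6
This is a quadratic in x. Use the discriminant to count real roots.
Discriminant = (12)^2 - 4 * (-12) * (-6)
= 144 - 288
= -144
Since discriminant < 0, f''(x) = 0 has no real solutions.
Number of inflection points: 0

0


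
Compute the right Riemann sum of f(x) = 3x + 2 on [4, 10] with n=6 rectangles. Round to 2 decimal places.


Right Riemann sum uses right endpoints of each subinterval.
Interval: [4, 10], n = 6
dx = (10 - 4) / 6 = 1
Right endpoints: [5, 6, 7, 8, 9, 10]
f values: [17, 20, 23, 26, 29, 32]
Sum = dx * (sum of f values)
= 1 * 147
= 147 = 147.00

147.00


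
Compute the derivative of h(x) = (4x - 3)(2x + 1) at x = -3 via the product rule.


Let u(x) = 4x - 3 and v(x) = 2x + 1
u'(x) = 4
v'(x) = 2
Product rule: h'(x) = u'(x)*v(x) + u(x)*v'(x)
= 4 * (2x + 1) + (4x - 3) * 2
At x = -3:
u(-3) = 4 * (-3) - 3 = -15
v(-3) = 2 * (-3) + 1 = -5
h'(-3) = 4 * (-5) + (-15) * 2
= -20 - 30
= -50

-50


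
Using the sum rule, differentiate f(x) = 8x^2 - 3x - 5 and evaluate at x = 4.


Differentiate term by term using power and sum rules:
f(x) = 8x^2 - 3x - 5
f'(x) = 16x - 3
Substitute x = 4:
f'(4) = 16 * 4 - 3
= 64 - 3
= 61

61


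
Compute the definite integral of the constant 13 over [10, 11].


The integral of a constant k over [a, b] equals k * (b - a).
integral from 10 to 11 of 13 dx
= 13 * (11 - 10)
= 13 * 1
= 13

13


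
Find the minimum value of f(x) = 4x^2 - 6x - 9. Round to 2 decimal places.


For a quadratic f(x) = ax^2 + bx + c with a > 0, the minimum is at the vertex.
Vertex x-coordinate: x = -b/(2a)
x = -(-6) / (2 * 4)
x = 6/8 = 3/4
Substitute back to find the minimum value:
f(3/4) = 4 * (3/4)^2 - 6 * (3/4) - 9
= 9/4 - 9/2 - 9
= -45/4 = -11.25

-11.25


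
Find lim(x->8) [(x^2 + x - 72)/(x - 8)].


Direct substitution gives 0/0, so we factor the numerator.
Factor: (x^2 + x - 72) = (x - 8)(x + 9)
Cancel the common factor (x - 8):
(x^2 + x - 72)/(x - 8) = (x + 9)
Now substitute x = 8:
= (8) - (-9) = 17

17


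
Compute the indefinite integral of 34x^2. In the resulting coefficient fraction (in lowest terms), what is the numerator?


Apply the power rule for integration:
integral of ax^n dx = a/(n+1) * x^(n+1) + C
integral of 34x^2 dx
= 34/3 * x^3 + C
The coefficient in lowest terms is 34/3, and its numerator is 34

34


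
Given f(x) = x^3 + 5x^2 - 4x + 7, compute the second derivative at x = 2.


First derivative:
f'(x) = 3x^2 + 10x - 4
Second derivative:
f''(x) = 6x + 10
Substitute x = 2:
f''(2) = 6 * 2 + 10
= 12 + 10
= 22

22


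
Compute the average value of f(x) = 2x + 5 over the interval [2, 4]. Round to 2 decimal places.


Average value = 1/(b-a) * integral from a to b of f(x) dx
First compute the integral of 2x + 5:
F(x) = x^2 + 5x
F(4) = 1 * 16 + 5 * 4 = 36
F(2) = 1 * 4 + 5 * 2 = 14
Integral = 36 - 14 = 22
Average = 22 / (4 - 2) = 22 / 2
= 11 = 11.00

11.00


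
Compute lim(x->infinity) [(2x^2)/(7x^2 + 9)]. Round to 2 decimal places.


For limits at infinity with equal-degree polynomials,
we compare leading coefficients.
Numerator leading term: 2x^2
Denominator leading term: 7x^2
Divide both by x^2:
lim = (2) / (7 + 9/x^2)
As x -> infinity, the 1/x and 1/x^2 terms vanish:
= 2/7 ≈ 0.29

0.29


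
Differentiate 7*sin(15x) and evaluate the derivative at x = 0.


Apply the chain rule to differentiate 7*sin(15x):
d/dx [7*sin(15x)]
= 7 * cos(15x) * d/dx(15x)
= 7 * 15 * cos(15x)
= 105 * cos(15x)
Evaluate at x = 0:
= 105 * cos(0)
= 105 * 1
= 105

105


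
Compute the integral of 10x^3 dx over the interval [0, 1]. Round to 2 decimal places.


Find the antiderivative of 10x^3:
F(x) = 10/4 * x^4
Apply the Fundamental Theorem of Calculus:
F(1) - F(0)
= 10/4 * 1^4 - 10/4 * 0^4
= 10/4 * (1 - 0)
= 10/4 * 1
= 5/2 = 2.50

2.50


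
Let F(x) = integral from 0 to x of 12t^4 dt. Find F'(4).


By the Fundamental Theorem of Calculus (Part 1):
If F(x) = integral from 0 to x of f(t) dt, then F'(x) = f(x)
Here f(t) = 12t^4
So F'(x) = 12x^4
Evaluate at x = 4:
F'(4) = 12 * 4^4
= 12 * 256
= 3072

3072


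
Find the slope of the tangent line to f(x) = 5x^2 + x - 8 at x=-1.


The slope of the tangent line equals f'(x) at the point.
f(x) = 5x^2 + x - 8
f'(x) = 10x + 1
At x = -1:
f'(-1) = 10 * (-1) + 1
= -10 + 1
= -9

-9


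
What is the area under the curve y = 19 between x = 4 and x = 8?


The area under a constant function y = 19 is a rectangle.
Width = 8 - 4 = 4
Height = 19
Area = width * height
= 4 * 19
= 76

76


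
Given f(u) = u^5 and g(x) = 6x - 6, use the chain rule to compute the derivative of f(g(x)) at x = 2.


Using the chain rule: (f(g(x)))' = f'(g(x)) * g'(x)
First, find g(2):
g(2) = 6 * 2 - 6 = 6
Next, f'(u) = 5u^4
And g'(x) = 6
So f'(g(2)) * g'(2)
= 5 * 6^4 * 6
= 5 * 1296 * 6
= 38880

38880


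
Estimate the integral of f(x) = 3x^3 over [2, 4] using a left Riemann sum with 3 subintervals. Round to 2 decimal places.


Left Riemann sum uses left endpoints of each subinterval.
Interval: [2, 4], n = 3
dx = (4 - 2) / 3 = 2/3
Left endpoints: [2, 8/3, 10/3]
f values: [24, 512/9, 1000/9]
Sum = dx * (sum of f values)
= 2/3 * 192
= 128 = 128.00

128.00


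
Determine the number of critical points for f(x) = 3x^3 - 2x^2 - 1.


Find where f'(x) = 0:
f(x) = 3x^3 - 2x^2 - 1
f'(x) = 9x^2 - 4x
This is a quadratic in x. Use the discriminant to count real roots.
Discriminant = (-4)^2 - 4 * 9 * 0
= 16 - 0
= 16
Since discriminant > 0, f'(x) = 0 has 2 real solutions.
Number of critical points: 2

2


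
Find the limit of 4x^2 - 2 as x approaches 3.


Since polynomials are continuous, we use direct substitution.
lim(x->3) of 4x^2 - 2
= 4 * 3^2 + 0 * 3 - 2
= 36 + 0 - 2
= 34

34


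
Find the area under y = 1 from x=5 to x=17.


The area under a constant function y = 1 is a rectangle.
Width = 17 - 5 = 12
Height = 1
Area = width * height
= 12 * 1
= 12

12


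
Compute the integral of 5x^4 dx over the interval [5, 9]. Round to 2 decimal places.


Find the antiderivative of 5x^4:
F(x) = 5/5 * x^5
Apply the Fundamental Theorem of Calculus:
F(9) - F(5)
= 5/5 * 9^5 - 5/5 * 5^5
= 5/5 * (59049 - 3125)
= 5/5 * 55924
= 55924 = 55924.00

55924.00


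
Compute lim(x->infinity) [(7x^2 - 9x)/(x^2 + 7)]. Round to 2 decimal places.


For limits at infinity with equal-degree polynomials,
we compare leading coefficients.
Numerator leading term: 7x^2
Denominator leading term: x^2
Divide both by x^2:
lim = (7 - 9/x) / (1 + 7/x^2)
As x -> infinity, the 1/x and 1/x^2 terms vanish:
= 7/1 = 7 = 7.00

7.00


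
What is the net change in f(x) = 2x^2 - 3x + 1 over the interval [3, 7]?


Net change = f(b) - f(a)
f(x) = 2x^2 - 3x + 1
Compute f(7):
f(7) = 2 * 7^2 - 3 * 7 + 1
= 98 - 21 + 1
= 78
Compute f(3):
f(3) = 2 * 3^2 - 3 * 3 + 1
= 18 - 9 + 1
= 10
Net change = 78 - 10 = 68

68


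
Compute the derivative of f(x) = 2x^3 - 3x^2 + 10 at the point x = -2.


Differentiate f(x) = 2x^3 - 3x^2 + 10 term by term:
f'(x) = 6x^2 - 6x
Substitute x = -2:
f'(-2) = 6 * (-2)^2 - 6 * (-2) + 0
= 24 + 12 + 0
= 36

36


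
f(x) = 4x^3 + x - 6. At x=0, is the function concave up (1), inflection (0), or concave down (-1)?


Concavity is determined by the sign of f''(x).
f(x) = 4x^3 + x - 6
f'(x) = 12x^2 + 1
f''(x) = 24x
f''(0) = 24 * 0 + 0
= 0 + 0
= 0
f''(0) = 0, and f''(x) is linear with nonzero slope 24, so f'' changes sign at x = 0. Hence the function is at an inflection point (0)

0


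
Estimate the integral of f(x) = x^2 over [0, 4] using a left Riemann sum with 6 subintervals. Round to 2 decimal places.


Left Riemann sum uses left endpoints of each subinterval.
Interval: [0, 4], n = 6
dx = (4 - 0) / 6 = 2/3
Left endpoints: [0, 2/3, 4/3, 2, 8/3, 10/3]
f values: [0, 4/9, 16/9, 4, 64/9, 100/9]
Sum = dx * (sum of f values)
= 2/3 * 220/9
= 440/27 ≈ 16.30

16.30


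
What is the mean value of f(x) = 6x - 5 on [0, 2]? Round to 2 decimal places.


Average value = 1/(b-a) * integral from a to b of f(x) dx
First compute the integral of 6x - 5:
F(x) = 3x^2 - 5x
F(2) = 3 * 4 - 5 * 2 = 2
F(0) = 3 * 0 - 5 * 0 = 0
Integral = 2 - 0 = 2
Average = 2 / (2 - 0) = 2 / 2
= 1 = 1.00

1.00


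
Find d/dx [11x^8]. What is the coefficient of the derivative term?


We apply the power rule: d/dx [ax^n] = a*n * x^(n-1)
d/dx [11x^8]
= 11 * 8 * x^(8-1)
= 88x^7
The coefficient is 88

88


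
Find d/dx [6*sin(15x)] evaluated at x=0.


Apply the chain rule to differentiate 6*sin(15x):
d/dx [6*sin(15x)]
= 6 * cos(15x) * d/dx(15x)
= 6 * 15 * cos(15x)
= 90 * cos(15x)
Evaluate at x = 0:
= 90 * cos(0)
= 90 * 1
= 90

90


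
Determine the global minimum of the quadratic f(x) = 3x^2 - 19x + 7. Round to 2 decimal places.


For a quadratic f(x) = ax^2 + bx + c with a > 0, the minimum is at the vertex.
Vertex x-coordinate: x = -b/(2a)
x = -(-19) / (2 * 3)
x = 19/6
Substitute back to find the minimum value:
f(19/6) = 3 * (19/6)^2 - 19 * (19/6) + 7
= 361/12 - 361/6 + 7
= -277/12 ≈ -23.08

-23.08


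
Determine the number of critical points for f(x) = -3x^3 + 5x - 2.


Find where f'(x) = 0:
f(x) = -3x^3 + 5x - 2
f'(x) = -9x^2 + 5
This is a quadratic in x. Use the discriminant to count real roots.
Discriminant = (0)^2 - 4 * (-9) * 5
= 0 - (-180)
= 180
Since discriminant > 0, f'(x) = 0 has 2 real solutions.
Number of critical points: 2

2


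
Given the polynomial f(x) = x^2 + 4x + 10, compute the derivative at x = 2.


Differentiate term by term using power and sum rules:
f(x) = x^2 + 4x + 10
f'(x) = 2x + 4
Substitute x = 2:
f'(2) = 2 * 2 + 4
= 4 + 4
= 8

8


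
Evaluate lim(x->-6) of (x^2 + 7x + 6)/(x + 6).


Direct substitution gives 0/0, so we factor the numerator.
Factor: (x^2 + 7x + 6) = (x + 6)(x + 1)
Cancel the common factor (x + 6):
(x^2 + 7x + 6)/(x + 6) = (x + 1)
Now substitute x = -6:
= (-6) - (-1) = -5

-5


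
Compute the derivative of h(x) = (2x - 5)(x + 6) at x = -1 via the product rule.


Let u(x) = 2x - 5 and v(x) = x + 6
u'(x) = 2
v'(x) = 1
Product rule: h'(x) = u'(x)*v(x) + u(x)*v'(x)
= 2 * (x + 6) + (2x - 5) * 1
At x = -1:
u(-1) = 2 * (-1) - 5 = -7
v(-1) = 1 * (-1) + 6 = 5
h'(-1) = 2 * 5 + (-7) * 1
= 10 - 7
= 3

3


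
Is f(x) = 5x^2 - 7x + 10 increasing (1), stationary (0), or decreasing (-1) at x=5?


Compute f'(x) to determine behavior:
f'(x) = 10x - 7
f'(5) = 10 * 5 - 7
= 50 - 7
= 43
Since f'(5) > 0, the function is increasing (1)

1


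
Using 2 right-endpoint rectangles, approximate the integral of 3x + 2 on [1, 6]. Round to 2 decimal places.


Right Riemann sum uses right endpoints of each subinterval.
Interval: [1, 6], n = 2
dx = (6 - 1) / 2 = 5/2
Right endpoints: [7/2, 6]
f values: [25/2, 20]
Sum = dx * (sum of f values)
= 5/2 * 65/2
= 325/4 = 81.25

81.25


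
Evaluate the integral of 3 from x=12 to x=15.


The integral of a constant k over [a, b] equals k * (b - a).
integral from 12 to 15 of 3 dx
= 3 * (15 - 12)
= 3 * 3
= 9

9


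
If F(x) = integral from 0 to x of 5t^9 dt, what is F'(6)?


By the Fundamental Theorem of Calculus (Part 1):
If F(x) = integral from 0 to x of f(t) dt, then F'(x) = f(x)
Here f(t) = 5t^9
So F'(x) = 5x^9
Evaluate at x = 6:
F'(6) = 5 * 6^9
= 5 * 10077696
= 50388480

50388480


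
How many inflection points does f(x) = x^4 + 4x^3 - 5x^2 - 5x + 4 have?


Inflection points occur where f''(x) = 0 and concavity changes.
f(x) = x^4 + 4x^3 - 5x^2 - 5x + 4
f'(x) = 4x^3 + 12x^2 - 10x - 5
f''(x) = 12x^2 + 24x - 10
This is a quadratic in x. Use the discriminant to count real roots.
Discriminant = (24)^2 - 4 * 12 * (-10)
= 576 - (-480)
= 1056
Since discriminant > 0, f''(x) = 0 has 2 distinct real solutions.
A quadratic with two distinct real roots changes sign at each root, so concavity changes at both.
Number of inflection points: 2

2


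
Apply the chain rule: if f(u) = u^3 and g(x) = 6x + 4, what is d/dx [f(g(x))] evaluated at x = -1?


Using the chain rule: (f(g(x)))' = f'(g(x)) * g'(x)
First, find g(-1):
g(-1) = 6 * (-1) + 4 = -2
Next, f'(u) = 3u^2
And g'(x) = 6
So f'(g(-1)) * g'(-1)
= 3 * (-2)^2 * 6
= 3 * 4 * 6
= 72

72


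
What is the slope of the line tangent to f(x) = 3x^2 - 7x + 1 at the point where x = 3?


The slope of the tangent line equals f'(x) at the point.
f(x) = 3x^2 - 7x + 1
f'(x) = 6x - 7
At x = 3:
f'(3) = 6 * 3 - 7
= 18 - 7
= 11

11


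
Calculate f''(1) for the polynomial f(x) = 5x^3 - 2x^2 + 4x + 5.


First derivative:
f'(x) = 15x^2 - 4x + 4
Second derivative:
f''(x) = 30x - 4
Substitute x = 1:
f''(1) = 30 * 1 - 4
= 30 - 4
= 26

26


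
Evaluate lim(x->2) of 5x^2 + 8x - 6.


Since polynomials are continuous, we use direct substitution.
lim(x->2) of 5x^2 + 8x - 6
= 5 * 2^2 + 8 * 2 - 6
= 20 + 16 - 6
= 30

30


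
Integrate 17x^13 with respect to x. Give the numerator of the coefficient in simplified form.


Apply the power rule for integration:
integral of ax^n dx = a/(n+1) * x^(n+1) + C
integral of 17x^13 dx
= 17/14 * x^14 + C
The coefficient in lowest terms is 17/14, and its numerator is 17

17


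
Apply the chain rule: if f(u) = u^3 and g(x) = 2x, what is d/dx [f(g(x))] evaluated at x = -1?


Using the chain rule: (f(g(x)))' = f'(g(x)) * g'(x)
First, find g(-1):
g(-1) = 2 * (-1) + 0 = -2
Next, f'(u) = 3u^2
And g'(x) = 2
So f'(g(-1)) * g'(-1)
= 3 * (-2)^2 * 2
= 3 * 4 * 2
= 24

24


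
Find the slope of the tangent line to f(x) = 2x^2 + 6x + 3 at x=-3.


The slope of the tangent line equals f'(x) at the point.
f(x) = 2x^2 + 6x + 3
f'(x) = 4x + 6
At x = -3:
f'(-3) = 4 * (-3) + 6
= -12 + 6
= -6

-6


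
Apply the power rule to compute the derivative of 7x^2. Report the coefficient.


We apply the power rule: d/dx [ax^n] = a*n * x^(n-1)
d/dx [7x^2]
= 7 * 2 * x^(2-1)
= 14x
The coefficient is 14

14


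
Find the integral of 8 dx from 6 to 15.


The integral of a constant k over [a, b] equals k * (b - a).
integral from 6 to 15 of 8 dx
= 8 * (15 - 6)
= 8 * 9
= 72

72


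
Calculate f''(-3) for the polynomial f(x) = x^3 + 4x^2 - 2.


First derivative:
f'(x) = 3x^2 + 8x
Second derivative:
f''(x) = 6x + 8
Substitute x = -3:
f''(-3) = 6 * (-3) + 8
= -18 + 8
= -10

-10


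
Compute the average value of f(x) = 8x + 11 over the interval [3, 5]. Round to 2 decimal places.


Average value = 1/(b-a) * integral from a to b of f(x) dx
First compute the integral of 8x + 11:
F(x) = 4x^2 + 11x
F(5) = 4 * 25 + 11 * 5 = 155
F(3) = 4 * 9 + 11 * 3 = 69
Integral = 155 - 69 = 86
Average = 86 / (5 - 3) = 86 / 2
= 43 = 43.00

43.00


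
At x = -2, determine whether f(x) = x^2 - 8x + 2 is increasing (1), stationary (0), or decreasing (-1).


Compute f'(x) to determine behavior:
f'(x) = 2x - 8
f'(-2) = 2 * (-2) - 8
= -4 - 8
= -12
Since f'(-2) < 0, the function is decreasing (-1)

-1


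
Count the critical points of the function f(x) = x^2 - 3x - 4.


Find where f'(x) = 0:
f'(x) = 2x - 3
Set f'(x) = 0:
2x - 3 = 0
x = 3 / 2 = 3/2
This is a linear equation in x, so there is exactly one solution.
Number of critical points: 1

1


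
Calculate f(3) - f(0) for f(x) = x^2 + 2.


Net change = f(b) - f(a)
f(x) = x^2 + 2
Compute f(3):
f(3) = 1 * 3^2 + 0 * 3 + 2
= 9 + 0 + 2
= 11
Compute f(0):
f(0) = 1 * 0^2 + 0 * 0 + 2
= 0 + 0 + 2
= 2
Net change = 11 - 2 = 9

9


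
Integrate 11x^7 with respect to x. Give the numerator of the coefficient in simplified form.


Apply the power rule for integration:
integral of ax^n dx = a/(n+1) * x^(n+1) + C
integral of 11x^7 dx
= 11/8 * x^8 + C
The coefficient in lowest terms is 11/8, and its numerator is 11

11


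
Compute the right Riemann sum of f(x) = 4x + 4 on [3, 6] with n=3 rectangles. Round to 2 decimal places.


Right Riemann sum uses right endpoints of each subinterval.
Interval: [3, 6], n = 3
dx = (6 - 3) / 3 = 1
Right endpoints: [4, 5, 6]
f values: [20, 24, 28]
Sum = dx * (sum of f values)
= 1 * 72
= 72 = 72.00

72.00


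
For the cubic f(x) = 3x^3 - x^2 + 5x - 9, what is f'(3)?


Differentiate f(x) = 3x^3 - x^2 + 5x - 9 term by term:
f'(x) = 9x^2 - 2x + 5
Substitute x = 3:
f'(3) = 9 * 3^2 - 2 * 3 + 5
= 81 - 6 + 5
= 80

80


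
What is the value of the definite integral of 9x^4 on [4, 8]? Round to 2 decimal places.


Find the antiderivative of 9x^4:
F(x) = 9/5 * x^5
Apply the Fundamental Theorem of Calculus:
F(8) - F(4)
= 9/5 * 8^5 - 9/5 * 4^5
= 9/5 * (32768 - 1024)
= 9/5 * 31744
= 285696/5 = 57139.20

57139.20


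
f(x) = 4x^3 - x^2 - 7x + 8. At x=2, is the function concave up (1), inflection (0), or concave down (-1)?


Concavity is determined by the sign of f''(x).
f(x) = 4x^3 - x^2 - 7x + 8
f'(x) = 12x^2 - 2x - 7
f''(x) = 24x - 2
f''(2) = 24 * 2 - 2
= 48 - 2
= 46
Since f''(2) > 0, the function is concave up (1)

1
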